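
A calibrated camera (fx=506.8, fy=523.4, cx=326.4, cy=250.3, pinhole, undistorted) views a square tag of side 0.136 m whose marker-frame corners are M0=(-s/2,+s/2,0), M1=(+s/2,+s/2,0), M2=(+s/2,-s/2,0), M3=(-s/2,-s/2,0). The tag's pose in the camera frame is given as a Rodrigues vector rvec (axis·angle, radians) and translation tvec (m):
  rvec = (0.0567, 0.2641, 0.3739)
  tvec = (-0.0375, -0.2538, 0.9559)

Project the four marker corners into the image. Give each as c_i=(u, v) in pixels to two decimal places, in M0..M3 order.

c0=(263.00, 135.09) c1=(326.11, 158.74) c2=(352.24, 86.37) c3=(287.31, 64.87)

Intrinsics K: fx=506.8, fy=523.4, cx=326.4, cy=250.3
Marker side s = 0.136 m; corners in marker frame (Z=0):
  M0 = (-0.0680, +0.0680, 0)
  M1 = (+0.0680, +0.0680, 0)
  M2 = (+0.0680, -0.0680, 0)
  M3 = (-0.0680, -0.0680, 0)
rvec = (0.0567, 0.2641, 0.3739), |rvec| = θ = 0.46126 rad = 26.429°
Rodrigues: sinθ=0.44508, 1−cosθ=0.10451; R = I + sinθ·[k]× + (1−cosθ)·[k]×²:
    [+0.89707 -0.35343 +0.26525]
    [+0.36814 +0.92975 -0.00621]
    [-0.24442 +0.10321 +0.96416]
t = (-0.0375, -0.2538, 0.9559) m
M0: Pc = R·M0+t = (-0.12253, -0.21561, +0.97954); u = 506.8·(-0.12253)/0.97954 + 326.4 = 263.0028, v = 523.4·(-0.21561)/0.97954 + 250.3 = 135.0924
M1: Pc = R·M1+t = (-0.00053, -0.16554, +0.94630); u = 506.8·(-0.00053)/0.94630 + 326.4 = 326.1150, v = 523.4·(-0.16554)/0.94630 + 250.3 = 158.7374
M2: Pc = R·M2+t = (+0.04753, -0.29199, +0.93226); u = 506.8·(+0.04753)/0.93226 + 326.4 = 352.2405, v = 523.4·(-0.29199)/0.93226 + 250.3 = 86.3679
M3: Pc = R·M3+t = (-0.07447, -0.34206, +0.96550); u = 506.8·(-0.07447)/0.96550 + 326.4 = 287.3113, v = 523.4·(-0.34206)/0.96550 + 250.3 = 64.8708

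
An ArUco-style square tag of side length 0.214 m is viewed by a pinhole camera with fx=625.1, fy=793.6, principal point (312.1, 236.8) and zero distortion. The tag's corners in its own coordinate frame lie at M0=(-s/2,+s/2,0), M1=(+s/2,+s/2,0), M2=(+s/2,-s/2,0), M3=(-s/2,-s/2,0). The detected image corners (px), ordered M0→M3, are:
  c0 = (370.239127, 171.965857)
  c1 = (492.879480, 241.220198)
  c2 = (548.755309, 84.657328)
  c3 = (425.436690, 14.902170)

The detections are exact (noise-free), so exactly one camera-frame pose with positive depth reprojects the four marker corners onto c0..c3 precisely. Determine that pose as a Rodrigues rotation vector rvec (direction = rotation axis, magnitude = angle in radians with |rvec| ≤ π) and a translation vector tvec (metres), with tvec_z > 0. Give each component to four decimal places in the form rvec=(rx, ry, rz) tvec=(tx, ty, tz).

Intrinsics K: fx=625.1, fy=793.6, cx=312.1, cy=236.8
Marker side s = 0.214 m; corners in marker frame (Z=0):
  M0 = (-0.1070, +0.1070, 0)
  M1 = (+0.1070, +0.1070, 0)
  M2 = (+0.1070, -0.1070, 0)
  M3 = (-0.1070, -0.1070, 0)
Detected image corners:
  c0 = (370.239127, 171.965857) px
  c1 = (492.879480, 241.220198) px
  c2 = (548.755309, 84.657328) px
  c3 = (425.436690, 14.902170) px
Planar DLT: solve 8×8 A·h = b for H (H[2,2]=1):
  H  [+576.00572 -247.07477 +459.26635]
  H  [+325.15907 +736.24448 +128.42450]
  H  [+0.00292 +0.02709 +1.00000]
B = K⁻¹H; ‖b₁‖=1.006768, ‖b₂‖=1.006768; λ = 2/(‖b₁‖+‖b₂‖) = 0.993277, sign → tz>0 ⇒ λ=+0.993277
r₁ = λ·B[:,0] = (+0.91382,+0.40611,+0.00290); r₂ = λ·B[:,1] = (-0.40603,+0.91346,+0.02691)
r₃ = r₁×r₂ = (+0.00828,-0.02577,+0.99963); SVD([r₁ r₂ r₃]) → R = UVᵀ:
  R  [+0.91382 -0.40603 +0.00828]
  R  [+0.40611 +0.91346 -0.02577]
  R  [+0.00290 +0.02691 +0.99963]
t = (+0.23385, -0.13564, +0.99328) m
tr R = 2.826916; θ = arccos((tr R − 1)/2) = 0.419094 rad = 24.012°
axis k = ((R−Rᵀ)₃₂, (R−Rᵀ)₁₃, (R−Rᵀ)₂₁) / (2 sinθ) = (+0.064719, +0.006615, +0.997882)
rvec = θ·k = (+0.027123, +0.002772, +0.418206)

rvec=(0.0271, 0.0028, 0.4182) tvec=(0.2338, -0.1356, 0.9933)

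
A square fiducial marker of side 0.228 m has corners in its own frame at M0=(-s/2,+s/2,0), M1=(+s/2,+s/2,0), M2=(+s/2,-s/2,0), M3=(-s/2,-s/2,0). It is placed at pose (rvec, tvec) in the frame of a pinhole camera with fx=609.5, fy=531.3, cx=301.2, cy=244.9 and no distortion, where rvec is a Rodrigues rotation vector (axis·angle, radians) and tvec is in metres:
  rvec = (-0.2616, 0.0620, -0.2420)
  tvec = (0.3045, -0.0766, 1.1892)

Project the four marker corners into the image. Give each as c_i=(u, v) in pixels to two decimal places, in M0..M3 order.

Intrinsics K: fx=609.5, fy=531.3, cx=301.2, cy=244.9
Marker side s = 0.228 m; corners in marker frame (Z=0):
  M0 = (-0.1140, +0.1140, 0)
  M1 = (+0.1140, +0.1140, 0)
  M2 = (+0.1140, -0.1140, 0)
  M3 = (-0.1140, -0.1140, 0)
rvec = (-0.2616, 0.0620, -0.2420), |rvec| = θ = 0.36172 rad = 20.725°
Rodrigues: sinθ=0.35389, 1−cosθ=0.06471; R = I + sinθ·[k]× + (1−cosθ)·[k]×²:
    [+0.96913 +0.22874 +0.09197]
    [-0.24478 +0.93719 +0.24851]
    [-0.02935 -0.26335 +0.96425]
t = (0.3045, -0.0766, 1.1892) m
M0: Pc = R·M0+t = (+0.22009, +0.05814, +1.16252); u = 609.5·(+0.22009)/1.16252 + 301.2 = 416.5935, v = 531.3·(+0.05814)/1.16252 + 244.9 = 271.4734
M1: Pc = R·M1+t = (+0.44106, +0.00233, +1.15583); u = 609.5·(+0.44106)/1.15583 + 301.2 = 533.7808, v = 531.3·(+0.00233)/1.15583 + 244.9 = 245.9733
M2: Pc = R·M2+t = (+0.38891, -0.21134, +1.21588); u = 609.5·(+0.38891)/1.21588 + 301.2 = 496.1523, v = 531.3·(-0.21134)/1.21588 + 244.9 = 152.5491
M3: Pc = R·M3+t = (+0.16794, -0.15553, +1.22257); u = 609.5·(+0.16794)/1.22257 + 301.2 = 384.9263, v = 531.3·(-0.15553)/1.22257 + 244.9 = 177.3081

c0=(416.59, 271.47) c1=(533.78, 245.97) c2=(496.15, 152.55) c3=(384.93, 177.31)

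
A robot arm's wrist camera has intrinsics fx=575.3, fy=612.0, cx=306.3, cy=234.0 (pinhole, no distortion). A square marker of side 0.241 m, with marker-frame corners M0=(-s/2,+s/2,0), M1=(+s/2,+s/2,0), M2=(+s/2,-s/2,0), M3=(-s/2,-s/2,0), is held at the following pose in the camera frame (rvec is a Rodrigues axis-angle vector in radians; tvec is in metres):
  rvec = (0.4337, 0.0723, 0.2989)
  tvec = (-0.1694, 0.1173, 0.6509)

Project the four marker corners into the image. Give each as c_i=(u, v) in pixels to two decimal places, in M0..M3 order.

Intrinsics K: fx=575.3, fy=612.0, cx=306.3, cy=234.0
Marker side s = 0.241 m; corners in marker frame (Z=0):
  M0 = (-0.1205, +0.1205, 0)
  M1 = (+0.1205, +0.1205, 0)
  M2 = (+0.1205, -0.1205, 0)
  M3 = (-0.1205, -0.1205, 0)
rvec = (0.4337, 0.0723, 0.2989), |rvec| = θ = 0.53166 rad = 30.462°
Rodrigues: sinθ=0.50697, 1−cosθ=0.13803; R = I + sinθ·[k]× + (1−cosθ)·[k]×²:
    [+0.95382 -0.26970 +0.13225]
    [+0.30033 +0.86452 -0.40300]
    [-0.00564 +0.42411 +0.90559]
t = (-0.1694, 0.1173, 0.6509) m
M0: Pc = R·M0+t = (-0.31683, +0.18528, +0.70268); u = 575.3·(-0.31683)/0.70268 + 306.3 = 46.9020, v = 612.0·(+0.18528)/0.70268 + 234.0 = 395.3731
M1: Pc = R·M1+t = (-0.08696, +0.25766, +0.70133); u = 575.3·(-0.08696)/0.70133 + 306.3 = 234.9630, v = 612.0·(+0.25766)/0.70133 + 234.0 = 458.8462
M2: Pc = R·M2+t = (-0.02197, +0.04932, +0.59912); u = 575.3·(-0.02197)/0.59912 + 306.3 = 285.2077, v = 612.0·(+0.04932)/0.59912 + 234.0 = 284.3757
M3: Pc = R·M3+t = (-0.25184, -0.02306, +0.60047); u = 575.3·(-0.25184)/0.60047 + 306.3 = 65.0221, v = 612.0·(-0.02306)/0.60047 + 234.0 = 210.4932

c0=(46.90, 395.37) c1=(234.96, 458.85) c2=(285.21, 284.38) c3=(65.02, 210.49)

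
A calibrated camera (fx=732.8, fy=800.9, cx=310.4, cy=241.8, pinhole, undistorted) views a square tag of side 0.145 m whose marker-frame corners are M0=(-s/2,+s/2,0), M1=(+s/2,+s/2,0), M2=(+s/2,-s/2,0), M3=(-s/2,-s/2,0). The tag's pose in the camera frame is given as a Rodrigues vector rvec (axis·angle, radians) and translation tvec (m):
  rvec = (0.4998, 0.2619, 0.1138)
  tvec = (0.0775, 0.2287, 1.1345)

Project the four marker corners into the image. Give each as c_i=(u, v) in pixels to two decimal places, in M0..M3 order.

Intrinsics K: fx=732.8, fy=800.9, cx=310.4, cy=241.8
Marker side s = 0.145 m; corners in marker frame (Z=0):
  M0 = (-0.0725, +0.0725, 0)
  M1 = (+0.0725, +0.0725, 0)
  M2 = (+0.0725, -0.0725, 0)
  M3 = (-0.0725, -0.0725, 0)
rvec = (0.4998, 0.2619, 0.1138), |rvec| = θ = 0.57562 rad = 32.981°
Rodrigues: sinθ=0.54436, 1−cosθ=0.16115; R = I + sinθ·[k]× + (1−cosθ)·[k]×²:
    [+0.96034 -0.04396 +0.27534]
    [+0.17128 +0.87221 -0.45816]
    [-0.22001 +0.48715 +0.84515]
t = (0.0775, 0.2287, 1.1345) m
M0: Pc = R·M0+t = (+0.00469, +0.27952, +1.18577); u = 732.8·(+0.00469)/1.18577 + 310.4 = 313.2973, v = 800.9·(+0.27952)/1.18577 + 241.8 = 430.5936
M1: Pc = R·M1+t = (+0.14394, +0.30435, +1.15387); u = 732.8·(+0.14394)/1.15387 + 310.4 = 401.8123, v = 800.9·(+0.30435)/1.15387 + 241.8 = 453.0518
M2: Pc = R·M2+t = (+0.15031, +0.17788, +1.08323); u = 732.8·(+0.15031)/1.08323 + 310.4 = 412.0851, v = 800.9·(+0.17788)/1.08323 + 241.8 = 373.3195
M3: Pc = R·M3+t = (+0.01106, +0.15305, +1.11513); u = 732.8·(+0.01106)/1.11513 + 310.4 = 317.6694, v = 800.9·(+0.15305)/1.11513 + 241.8 = 351.7198

c0=(313.30, 430.59) c1=(401.81, 453.05) c2=(412.09, 373.32) c3=(317.67, 351.72)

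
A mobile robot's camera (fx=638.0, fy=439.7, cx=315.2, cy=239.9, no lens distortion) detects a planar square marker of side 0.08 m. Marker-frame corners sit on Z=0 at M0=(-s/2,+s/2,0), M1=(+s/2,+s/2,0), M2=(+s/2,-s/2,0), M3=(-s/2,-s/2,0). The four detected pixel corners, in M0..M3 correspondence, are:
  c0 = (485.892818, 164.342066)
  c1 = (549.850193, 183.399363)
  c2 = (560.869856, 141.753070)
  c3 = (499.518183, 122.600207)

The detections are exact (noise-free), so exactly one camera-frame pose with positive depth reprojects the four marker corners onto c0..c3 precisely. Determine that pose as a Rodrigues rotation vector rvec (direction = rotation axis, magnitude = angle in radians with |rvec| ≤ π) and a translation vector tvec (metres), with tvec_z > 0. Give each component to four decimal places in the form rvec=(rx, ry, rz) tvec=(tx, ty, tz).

rvec=(-0.3083, -0.2317, 0.3275) tvec=(0.2311, -0.1397, 0.7047)

Intrinsics K: fx=638.0, fy=439.7, cx=315.2, cy=239.9
Marker side s = 0.08 m; corners in marker frame (Z=0):
  M0 = (-0.0400, +0.0400, 0)
  M1 = (+0.0400, +0.0400, 0)
  M2 = (+0.0400, -0.0400, 0)
  M3 = (-0.0400, -0.0400, 0)
Detected image corners:
  c0 = (485.892818, 164.342066) px
  c1 = (549.850193, 183.399363) px
  c2 = (560.869856, 141.753070) px
  c3 = (499.518183, 122.600207) px
Planar DLT: solve 8×8 A·h = b for H (H[2,2]=1):
  H  [+911.15645 -401.06331 +524.45577]
  H  [+276.28466 +448.98735 +152.72386]
  H  [+0.24480 -0.47171 +1.00000]
B = K⁻¹H; ‖b₁‖=1.418986, ‖b₂‖=1.418986; λ = 2/(‖b₁‖+‖b₂‖) = 0.704728, sign → tz>0 ⇒ λ=+0.704728
r₁ = λ·B[:,0] = (+0.92122,+0.34869,+0.17252); r₂ = λ·B[:,1] = (-0.27878,+0.90099,-0.33243)
r₃ = r₁×r₂ = (-0.27135,+0.25815,+0.92722); SVD([r₁ r₂ r₃]) → R = UVᵀ:
  R  [+0.92122 -0.27878 -0.27135]
  R  [+0.34869 +0.90099 +0.25815]
  R  [+0.17252 -0.33243 +0.92722]
t = (+0.23114, -0.13972, +0.70473) m
tr R = 2.749426; θ = arccos((tr R − 1)/2) = 0.505953 rad = 28.989°
axis k = ((R−Rᵀ)₃₂, (R−Rᵀ)₁₃, (R−Rᵀ)₂₁) / (2 sinθ) = (-0.609290, -0.457931, +0.647352)
rvec = θ·k = (-0.308272, -0.231692, +0.327530)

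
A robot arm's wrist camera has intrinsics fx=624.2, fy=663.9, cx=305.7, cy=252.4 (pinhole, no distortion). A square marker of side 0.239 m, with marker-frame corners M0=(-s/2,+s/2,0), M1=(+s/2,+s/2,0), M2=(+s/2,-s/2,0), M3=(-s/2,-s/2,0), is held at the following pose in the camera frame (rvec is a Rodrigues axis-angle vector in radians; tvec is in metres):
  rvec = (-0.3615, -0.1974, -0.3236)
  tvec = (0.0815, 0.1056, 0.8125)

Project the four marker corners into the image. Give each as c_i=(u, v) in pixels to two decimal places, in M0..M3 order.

c0=(315.31, 469.76) c1=(487.06, 399.81) c2=(413.25, 227.55) c3=(251.92, 278.78)

Intrinsics K: fx=624.2, fy=663.9, cx=305.7, cy=252.4
Marker side s = 0.239 m; corners in marker frame (Z=0):
  M0 = (-0.1195, +0.1195, 0)
  M1 = (+0.1195, +0.1195, 0)
  M2 = (+0.1195, -0.1195, 0)
  M3 = (-0.1195, -0.1195, 0)
rvec = (-0.3615, -0.1974, -0.3236), |rvec| = θ = 0.52380 rad = 30.012°
Rodrigues: sinθ=0.50017, 1−cosθ=0.13408; R = I + sinθ·[k]× + (1−cosθ)·[k]×²:
    [+0.92979 +0.34388 -0.13133]
    [-0.27413 +0.88497 +0.37641]
    [+0.24566 -0.31398 +0.91710]
t = (0.0815, 0.1056, 0.8125) m
M0: Pc = R·M0+t = (+0.01148, +0.24411, +0.74562); u = 624.2·(+0.01148)/0.74562 + 305.7 = 315.3137, v = 663.9·(+0.24411)/0.74562 + 252.4 = 469.7568
M1: Pc = R·M1+t = (+0.23370, +0.17859, +0.80434); u = 624.2·(+0.23370)/0.80434 + 305.7 = 487.0634, v = 663.9·(+0.17859)/0.80434 + 252.4 = 399.8123
M2: Pc = R·M2+t = (+0.15152, -0.03291, +0.87938); u = 624.2·(+0.15152)/0.87938 + 305.7 = 413.2493, v = 663.9·(-0.03291)/0.87938 + 252.4 = 227.5523
M3: Pc = R·M3+t = (-0.07070, +0.03261, +0.82066); u = 624.2·(-0.07070)/0.82066 + 305.7 = 251.9234, v = 663.9·(+0.03261)/0.82066 + 252.4 = 278.7770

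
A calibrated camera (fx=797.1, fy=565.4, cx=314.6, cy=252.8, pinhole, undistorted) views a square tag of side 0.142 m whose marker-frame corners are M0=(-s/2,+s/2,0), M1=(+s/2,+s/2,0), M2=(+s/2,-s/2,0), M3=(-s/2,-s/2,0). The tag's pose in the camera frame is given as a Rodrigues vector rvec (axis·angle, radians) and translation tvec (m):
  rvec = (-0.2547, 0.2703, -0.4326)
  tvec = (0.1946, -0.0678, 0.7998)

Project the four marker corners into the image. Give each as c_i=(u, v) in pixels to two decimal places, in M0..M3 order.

Intrinsics K: fx=797.1, fy=565.4, cx=314.6, cy=252.8
Marker side s = 0.142 m; corners in marker frame (Z=0):
  M0 = (-0.0710, +0.0710, 0)
  M1 = (+0.0710, +0.0710, 0)
  M2 = (+0.0710, -0.0710, 0)
  M3 = (-0.0710, -0.0710, 0)
rvec = (-0.2547, 0.2703, -0.4326), |rvec| = θ = 0.57016 rad = 32.667°
Rodrigues: sinθ=0.53976, 1−cosθ=0.15818; R = I + sinθ·[k]× + (1−cosθ)·[k]×²:
    [+0.87338 +0.37604 +0.30951]
    [-0.44304 +0.87737 +0.18422]
    [-0.20228 -0.29802 +0.93288]
t = (0.1946, -0.0678, 0.7998) m
M0: Pc = R·M0+t = (+0.15929, +0.02595, +0.79300); u = 797.1·(+0.15929)/0.79300 + 314.6 = 474.7117, v = 565.4·(+0.02595)/0.79300 + 252.8 = 271.3013
M1: Pc = R·M1+t = (+0.28331, -0.03696, +0.76428); u = 797.1·(+0.28331)/0.76428 + 314.6 = 610.0755, v = 565.4·(-0.03696)/0.76428 + 252.8 = 225.4557
M2: Pc = R·M2+t = (+0.22991, -0.16155, +0.80660); u = 797.1·(+0.22991)/0.80660 + 314.6 = 541.8042, v = 565.4·(-0.16155)/0.80660 + 252.8 = 139.5591
M3: Pc = R·M3+t = (+0.10589, -0.09864, +0.83532); u = 797.1·(+0.10589)/0.83532 + 314.6 = 415.6457, v = 565.4·(-0.09864)/0.83532 + 252.8 = 186.0358

c0=(474.71, 271.30) c1=(610.08, 225.46) c2=(541.80, 139.56) c3=(415.65, 186.04)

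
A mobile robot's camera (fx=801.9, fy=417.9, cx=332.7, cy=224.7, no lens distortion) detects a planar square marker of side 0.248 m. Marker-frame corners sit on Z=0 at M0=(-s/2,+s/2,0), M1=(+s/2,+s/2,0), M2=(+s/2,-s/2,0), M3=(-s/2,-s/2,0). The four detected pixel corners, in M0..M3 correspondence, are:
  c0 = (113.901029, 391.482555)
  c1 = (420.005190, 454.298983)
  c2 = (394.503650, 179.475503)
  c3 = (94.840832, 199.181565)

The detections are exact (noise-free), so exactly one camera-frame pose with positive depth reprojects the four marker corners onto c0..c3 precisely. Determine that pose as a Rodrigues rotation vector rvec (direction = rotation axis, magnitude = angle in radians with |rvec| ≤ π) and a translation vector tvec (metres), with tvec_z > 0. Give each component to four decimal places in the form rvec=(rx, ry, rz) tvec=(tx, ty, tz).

Intrinsics K: fx=801.9, fy=417.9, cx=332.7, cy=224.7
Marker side s = 0.248 m; corners in marker frame (Z=0):
  M0 = (-0.1240, +0.1240, 0)
  M1 = (+0.1240, +0.1240, 0)
  M2 = (+0.1240, -0.1240, 0)
  M3 = (-0.1240, -0.1240, 0)
Detected image corners:
  c0 = (113.901029, 391.482555) px
  c1 = (420.005190, 454.298983) px
  c2 = (394.503650, 179.475503) px
  c3 = (94.840832, 199.181565) px
Planar DLT: solve 8×8 A·h = b for H (H[2,2]=1):
  H  [+856.43067 +92.45175 +229.05214]
  H  [-349.33909 +918.22593 +304.48106]
  H  [-1.42645 +0.01918 +1.00000]
B = K⁻¹H; ‖b₁‖=2.189642, ‖b₂‖=2.189642; λ = 2/(‖b₁‖+‖b₂‖) = 0.456696, sign → tz>0 ⇒ λ=+0.456696
r₁ = λ·B[:,0] = (+0.75803,-0.03149,-0.65145); r₂ = λ·B[:,1] = (+0.04902,+0.99876,+0.00876)
r₃ = r₁×r₂ = (+0.65037,-0.03857,+0.75864); SVD([r₁ r₂ r₃]) → R = UVᵀ:
  R  [+0.75803 +0.04902 +0.65037]
  R  [-0.03149 +0.99876 -0.03857]
  R  [-0.65145 +0.00876 +0.75864]
t = (-0.05903, +0.08719, +0.45670) m
tr R = 2.515430; θ = arccos((tr R − 1)/2) = 0.710992 rad = 40.737°
axis k = ((R−Rᵀ)₃₂, (R−Rᵀ)₁₃, (R−Rᵀ)₂₁) / (2 sinθ) = (+0.036266, +0.997437, -0.061685)
rvec = θ·k = (+0.025785, +0.709169, -0.043857)

rvec=(0.0258, 0.7092, -0.0439) tvec=(-0.0590, 0.0872, 0.4567)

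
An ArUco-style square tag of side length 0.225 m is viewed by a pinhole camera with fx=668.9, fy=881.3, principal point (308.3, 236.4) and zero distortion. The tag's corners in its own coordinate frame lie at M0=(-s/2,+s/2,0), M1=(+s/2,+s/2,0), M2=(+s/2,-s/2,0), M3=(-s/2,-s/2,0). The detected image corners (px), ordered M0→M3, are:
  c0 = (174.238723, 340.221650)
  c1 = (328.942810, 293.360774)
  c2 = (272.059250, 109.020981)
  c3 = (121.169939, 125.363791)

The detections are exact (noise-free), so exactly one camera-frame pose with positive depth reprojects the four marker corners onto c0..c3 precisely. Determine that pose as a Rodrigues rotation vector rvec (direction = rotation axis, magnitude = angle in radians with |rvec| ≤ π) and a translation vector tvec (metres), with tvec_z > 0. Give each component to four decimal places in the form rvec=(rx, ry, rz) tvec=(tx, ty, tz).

rvec=(-0.4025, -0.5435, -0.2782) tvec=(-0.1048, -0.0242, 0.8780)

Intrinsics K: fx=668.9, fy=881.3, cx=308.3, cy=236.4
Marker side s = 0.225 m; corners in marker frame (Z=0):
  M0 = (-0.1125, +0.1125, 0)
  M1 = (+0.1125, +0.1125, 0)
  M2 = (+0.1125, -0.1125, 0)
  M3 = (-0.1125, -0.1125, 0)
Detected image corners:
  c0 = (174.238723, 340.221650) px
  c1 = (328.942810, 293.360774) px
  c2 = (272.059250, 109.020981) px
  c3 = (121.169939, 125.363791) px
Planar DLT: solve 8×8 A·h = b for H (H[2,2]=1):
  H  [+819.13045 +169.56949 +228.44560]
  H  [-1.98559 +809.35262 +212.10268]
  H  [+0.62630 -0.33630 +1.00000]
B = K⁻¹H; ‖b₁‖=1.138945, ‖b₂‖=1.138945; λ = 2/(‖b₁‖+‖b₂‖) = 0.878005, sign → tz>0 ⇒ λ=+0.878005
r₁ = λ·B[:,0] = (+0.82175,-0.14948,+0.54989); r₂ = λ·B[:,1] = (+0.35867,+0.88553,-0.29528)
r₃ = r₁×r₂ = (-0.44281,+0.43987,+0.78130); SVD([r₁ r₂ r₃]) → R = UVᵀ:
  R  [+0.82175 +0.35867 -0.44281]
  R  [-0.14948 +0.88553 +0.43987]
  R  [+0.54989 -0.29528 +0.78130]
t = (-0.10482, -0.02421, +0.87801) m
tr R = 2.488584; θ = arccos((tr R − 1)/2) = 0.731323 rad = 41.902°
axis k = ((R−Rᵀ)₃₂, (R−Rᵀ)₁₃, (R−Rᵀ)₂₁) / (2 sinθ) = (-0.550382, -0.743201, -0.380438)
rvec = θ·k = (-0.402506, -0.543519, -0.278223)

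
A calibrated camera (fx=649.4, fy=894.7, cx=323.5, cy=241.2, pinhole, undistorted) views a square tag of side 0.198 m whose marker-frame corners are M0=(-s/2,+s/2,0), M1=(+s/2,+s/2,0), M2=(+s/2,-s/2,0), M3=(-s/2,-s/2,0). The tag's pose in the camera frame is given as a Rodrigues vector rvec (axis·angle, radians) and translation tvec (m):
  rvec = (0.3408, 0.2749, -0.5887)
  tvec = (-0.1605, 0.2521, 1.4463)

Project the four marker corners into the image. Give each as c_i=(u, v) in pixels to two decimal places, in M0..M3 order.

Intrinsics K: fx=649.4, fy=894.7, cx=323.5, cy=241.2
Marker side s = 0.198 m; corners in marker frame (Z=0):
  M0 = (-0.0990, +0.0990, 0)
  M1 = (+0.0990, +0.0990, 0)
  M2 = (+0.0990, -0.0990, 0)
  M3 = (-0.0990, -0.0990, 0)
rvec = (0.3408, 0.2749, -0.5887), |rvec| = θ = 0.73368 rad = 42.037°
Rodrigues: sinθ=0.66961, 1−cosθ=0.25728; R = I + sinθ·[k]× + (1−cosθ)·[k]×²:
    [+0.79823 +0.58207 +0.15500]
    [-0.49251 +0.77884 -0.38839]
    [-0.34679 +0.23369 +0.90837]
t = (-0.1605, 0.2521, 1.4463) m
M0: Pc = R·M0+t = (-0.18190, +0.37796, +1.50377); u = 649.4·(-0.18190)/1.50377 + 323.5 = 244.9466, v = 894.7·(+0.37796)/1.50377 + 241.2 = 466.0778
M1: Pc = R·M1+t = (-0.02385, +0.28045, +1.43510); u = 649.4·(-0.02385)/1.43510 + 323.5 = 312.7074, v = 894.7·(+0.28045)/1.43510 + 241.2 = 416.0414
M2: Pc = R·M2+t = (-0.13910, +0.12624, +1.38883); u = 649.4·(-0.13910)/1.38883 + 323.5 = 258.4587, v = 894.7·(+0.12624)/1.38883 + 241.2 = 322.5229
M3: Pc = R·M3+t = (-0.29715, +0.22375, +1.45750); u = 649.4·(-0.29715)/1.45750 + 323.5 = 191.1025, v = 894.7·(+0.22375)/1.45750 + 241.2 = 378.5535

c0=(244.95, 466.08) c1=(312.71, 416.04) c2=(258.46, 322.52) c3=(191.10, 378.55)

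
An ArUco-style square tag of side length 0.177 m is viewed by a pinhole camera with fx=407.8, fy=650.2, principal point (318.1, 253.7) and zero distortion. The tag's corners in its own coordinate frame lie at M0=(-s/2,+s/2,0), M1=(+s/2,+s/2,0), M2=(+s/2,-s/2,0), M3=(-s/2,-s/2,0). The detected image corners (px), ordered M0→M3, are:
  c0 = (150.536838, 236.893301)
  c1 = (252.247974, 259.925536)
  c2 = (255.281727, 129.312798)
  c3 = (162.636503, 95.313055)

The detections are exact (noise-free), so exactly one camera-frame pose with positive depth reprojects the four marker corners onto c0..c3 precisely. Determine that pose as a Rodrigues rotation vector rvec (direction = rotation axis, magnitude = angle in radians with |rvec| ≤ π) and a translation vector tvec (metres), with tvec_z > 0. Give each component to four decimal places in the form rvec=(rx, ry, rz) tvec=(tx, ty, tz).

rvec=(-0.3723, -0.4571, 0.0619) tvec=(-0.2040, -0.0876, 0.7538)

Intrinsics K: fx=407.8, fy=650.2, cx=318.1, cy=253.7
Marker side s = 0.177 m; corners in marker frame (Z=0):
  M0 = (-0.0885, +0.0885, 0)
  M1 = (+0.0885, +0.0885, 0)
  M2 = (+0.0885, -0.0885, 0)
  M3 = (-0.0885, -0.0885, 0)
Detected image corners:
  c0 = (150.536838, 236.893301) px
  c1 = (252.247974, 259.925536) px
  c2 = (255.281727, 129.312798) px
  c3 = (162.636503, 95.313055) px
Planar DLT: solve 8×8 A·h = b for H (H[2,2]=1):
  H  [+662.14281 -140.73756 +207.73137]
  H  [+262.83061 +680.13460 +178.15042]
  H  [+0.55664 -0.48373 +1.00000]
B = K⁻¹H; ‖b₁‖=1.326545, ‖b₂‖=1.326545; λ = 2/(‖b₁‖+‖b₂‖) = 0.753838, sign → tz>0 ⇒ λ=+0.753838
r₁ = λ·B[:,0] = (+0.89668,+0.14099,+0.41962); r₂ = λ·B[:,1] = (+0.02428,+0.93083,-0.36465)
r₃ = r₁×r₂ = (-0.44201,+0.33717,+0.83123); SVD([r₁ r₂ r₃]) → R = UVᵀ:
  R  [+0.89668 +0.02428 -0.44201]
  R  [+0.14099 +0.93083 +0.33717]
  R  [+0.41962 -0.36465 +0.83123]
t = (-0.20402, -0.08759, +0.75384) m
tr R = 2.658742; θ = arccos((tr R − 1)/2) = 0.592815 rad = 33.966°
axis k = ((R−Rᵀ)₃₂, (R−Rᵀ)₁₃, (R−Rᵀ)₂₁) / (2 sinθ) = (-0.628086, -0.771102, +0.104448)
rvec = θ·k = (-0.372339, -0.457121, +0.061919)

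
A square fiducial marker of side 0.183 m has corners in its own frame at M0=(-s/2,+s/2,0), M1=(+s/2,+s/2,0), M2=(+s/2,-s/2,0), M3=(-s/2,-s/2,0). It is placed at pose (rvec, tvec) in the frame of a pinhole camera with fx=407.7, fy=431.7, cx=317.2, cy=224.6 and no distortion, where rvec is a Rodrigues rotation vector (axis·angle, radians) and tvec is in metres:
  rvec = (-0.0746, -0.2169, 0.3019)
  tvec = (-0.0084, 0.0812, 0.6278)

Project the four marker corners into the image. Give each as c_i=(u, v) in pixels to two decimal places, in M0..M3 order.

Intrinsics K: fx=407.7, fy=431.7, cx=317.2, cy=224.6
Marker side s = 0.183 m; corners in marker frame (Z=0):
  M0 = (-0.0915, +0.0915, 0)
  M1 = (+0.0915, +0.0915, 0)
  M2 = (+0.0915, -0.0915, 0)
  M3 = (-0.0915, -0.0915, 0)
rvec = (-0.0746, -0.2169, 0.3019), |rvec| = θ = 0.37915 rad = 21.724°
Rodrigues: sinθ=0.37013, 1−cosθ=0.07102; R = I + sinθ·[k]× + (1−cosθ)·[k]×²:
    [+0.93173 -0.28672 -0.22287]
    [+0.30271 +0.95222 +0.04047]
    [+0.20061 -0.10518 +0.97401]
t = (-0.0084, 0.0812, 0.6278) m
M0: Pc = R·M0+t = (-0.11989, +0.14063, +0.59982); u = 407.7·(-0.11989)/0.59982 + 317.2 = 235.7113, v = 431.7·(+0.14063)/0.59982 + 224.6 = 325.8137
M1: Pc = R·M1+t = (+0.05062, +0.19603, +0.63653); u = 407.7·(+0.05062)/0.63653 + 317.2 = 349.6208, v = 431.7·(+0.19603)/0.63653 + 224.6 = 357.5463
M2: Pc = R·M2+t = (+0.10309, +0.02177, +0.65578); u = 407.7·(+0.10309)/0.65578 + 317.2 = 381.2904, v = 431.7·(+0.02177)/0.65578 + 224.6 = 238.9311
M3: Pc = R·M3+t = (-0.06742, -0.03363, +0.61907); u = 407.7·(-0.06742)/0.61907 + 317.2 = 272.8005, v = 431.7·(-0.03363)/0.61907 + 224.6 = 201.1509

c0=(235.71, 325.81) c1=(349.62, 357.55) c2=(381.29, 238.93) c3=(272.80, 201.15)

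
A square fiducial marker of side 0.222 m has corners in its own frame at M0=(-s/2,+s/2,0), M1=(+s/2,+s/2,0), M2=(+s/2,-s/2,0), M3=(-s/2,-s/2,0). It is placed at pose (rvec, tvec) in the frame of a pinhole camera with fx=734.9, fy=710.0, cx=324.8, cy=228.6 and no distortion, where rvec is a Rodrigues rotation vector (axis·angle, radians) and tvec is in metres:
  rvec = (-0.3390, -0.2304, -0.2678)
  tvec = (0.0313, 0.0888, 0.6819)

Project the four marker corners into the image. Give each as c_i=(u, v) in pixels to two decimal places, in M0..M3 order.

Intrinsics K: fx=734.9, fy=710.0, cx=324.8, cy=228.6
Marker side s = 0.222 m; corners in marker frame (Z=0):
  M0 = (-0.1110, +0.1110, 0)
  M1 = (+0.1110, +0.1110, 0)
  M2 = (+0.1110, -0.1110, 0)
  M3 = (-0.1110, -0.1110, 0)
rvec = (-0.3390, -0.2304, -0.2678), |rvec| = θ = 0.48961 rad = 28.053°
Rodrigues: sinθ=0.47029, 1−cosθ=0.11749; R = I + sinθ·[k]× + (1−cosθ)·[k]×²:
    [+0.93884 +0.29551 -0.17681]
    [-0.21895 +0.90853 +0.35586]
    [+0.26580 -0.29538 +0.91766]
t = (0.0313, 0.0888, 0.6819) m
M0: Pc = R·M0+t = (-0.04011, +0.21395, +0.61961); u = 734.9·(-0.04011)/0.61961 + 324.8 = 277.2273, v = 710.0·(+0.21395)/0.61961 + 228.6 = 473.7619
M1: Pc = R·M1+t = (+0.16831, +0.16534, +0.67862); u = 734.9·(+0.16831)/0.67862 + 324.8 = 507.0716, v = 710.0·(+0.16534)/0.67862 + 228.6 = 401.5901
M2: Pc = R·M2+t = (+0.10271, -0.03635, +0.74419); u = 734.9·(+0.10271)/0.74419 + 324.8 = 426.2273, v = 710.0·(-0.03635)/0.74419 + 228.6 = 193.9198
M3: Pc = R·M3+t = (-0.10571, +0.01226, +0.68518); u = 734.9·(-0.10571)/0.68518 + 324.8 = 211.4175, v = 710.0·(+0.01226)/0.68518 + 228.6 = 241.3004

c0=(277.23, 473.76) c1=(507.07, 401.59) c2=(426.23, 193.92) c3=(211.42, 241.30)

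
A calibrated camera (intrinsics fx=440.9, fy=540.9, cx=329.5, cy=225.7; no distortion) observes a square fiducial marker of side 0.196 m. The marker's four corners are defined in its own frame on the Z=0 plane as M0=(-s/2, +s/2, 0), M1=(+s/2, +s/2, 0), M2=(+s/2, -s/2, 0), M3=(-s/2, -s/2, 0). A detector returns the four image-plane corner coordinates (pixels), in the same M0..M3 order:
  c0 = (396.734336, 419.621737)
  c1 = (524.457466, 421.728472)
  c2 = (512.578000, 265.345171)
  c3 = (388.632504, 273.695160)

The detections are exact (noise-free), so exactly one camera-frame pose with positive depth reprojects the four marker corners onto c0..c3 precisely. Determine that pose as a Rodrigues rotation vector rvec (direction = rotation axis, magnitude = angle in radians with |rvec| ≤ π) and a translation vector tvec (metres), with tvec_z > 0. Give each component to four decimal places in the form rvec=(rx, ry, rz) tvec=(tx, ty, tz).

rvec=(-0.0813, 0.2593, -0.0677) tvec=(0.2000, 0.1560, 0.7121)

Intrinsics K: fx=440.9, fy=540.9, cx=329.5, cy=225.7
Marker side s = 0.196 m; corners in marker frame (Z=0):
  M0 = (-0.0980, +0.0980, 0)
  M1 = (+0.0980, +0.0980, 0)
  M2 = (+0.0980, -0.0980, 0)
  M3 = (-0.0980, -0.0980, 0)
Detected image corners:
  c0 = (396.734336, 419.621737) px
  c1 = (524.457466, 421.728472) px
  c2 = (512.578000, 265.345171) px
  c3 = (388.632504, 273.695160) px
Planar DLT: solve 8×8 A·h = b for H (H[2,2]=1):
  H  [+479.91254 -6.28542 +453.34724]
  H  [-138.94706 +727.15303 +344.22664]
  H  [-0.35553 -0.12494 +1.00000]
B = K⁻¹H; ‖b₁‖=1.404280, ‖b₂‖=1.404280; λ = 2/(‖b₁‖+‖b₂‖) = 0.712108, sign → tz>0 ⇒ λ=+0.712108
r₁ = λ·B[:,0] = (+0.96433,-0.07728,-0.25318); r₂ = λ·B[:,1] = (+0.05634,+0.99444,-0.08897)
r₃ = r₁×r₂ = (+0.25865,+0.07153,+0.96332); SVD([r₁ r₂ r₃]) → R = UVᵀ:
  R  [+0.96433 +0.05634 +0.25865]
  R  [-0.07728 +0.99444 +0.07153]
  R  [-0.25318 -0.08897 +0.96332]
t = (+0.20003, +0.15604, +0.71211) m
tr R = 2.922087; θ = arccos((tr R − 1)/2) = 0.280043 rad = 16.045°
axis k = ((R−Rᵀ)₃₂, (R−Rᵀ)₁₃, (R−Rᵀ)₂₁) / (2 sinθ) = (-0.290348, +0.925888, -0.241723)
rvec = θ·k = (-0.081310, +0.259288, -0.067693)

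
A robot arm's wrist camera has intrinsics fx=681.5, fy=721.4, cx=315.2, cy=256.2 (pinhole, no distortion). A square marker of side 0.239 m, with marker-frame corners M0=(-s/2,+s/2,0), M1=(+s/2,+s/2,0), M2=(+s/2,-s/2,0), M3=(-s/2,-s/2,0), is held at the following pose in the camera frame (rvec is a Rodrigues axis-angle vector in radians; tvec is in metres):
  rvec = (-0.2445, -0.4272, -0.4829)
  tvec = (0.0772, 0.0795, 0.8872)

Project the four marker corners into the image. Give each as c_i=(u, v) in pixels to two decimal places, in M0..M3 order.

c0=(349.19, 458.48) c1=(486.00, 361.32) c2=(396.16, 203.07) c3=(252.81, 276.66)

Intrinsics K: fx=681.5, fy=721.4, cx=315.2, cy=256.2
Marker side s = 0.239 m; corners in marker frame (Z=0):
  M0 = (-0.1195, +0.1195, 0)
  M1 = (+0.1195, +0.1195, 0)
  M2 = (+0.1195, -0.1195, 0)
  M3 = (-0.1195, -0.1195, 0)
rvec = (-0.2445, -0.4272, -0.4829), |rvec| = θ = 0.68955 rad = 39.508°
Rodrigues: sinθ=0.63619, 1−cosθ=0.22846; R = I + sinθ·[k]× + (1−cosθ)·[k]×²:
    [+0.80026 +0.49572 -0.33741]
    [-0.39534 +0.85923 +0.32470]
    [+0.45087 -0.12646 +0.88358]
t = (0.0772, 0.0795, 0.8872) m
M0: Pc = R·M0+t = (+0.04081, +0.22942, +0.81821); u = 681.5·(+0.04081)/0.81821 + 315.2 = 349.1893, v = 721.4·(+0.22942)/0.81821 + 256.2 = 458.4764
M1: Pc = R·M1+t = (+0.23207, +0.13493, +0.92597); u = 681.5·(+0.23207)/0.92597 + 315.2 = 486.0001, v = 721.4·(+0.13493)/0.92597 + 256.2 = 361.3239
M2: Pc = R·M2+t = (+0.11359, -0.07042, +0.95619); u = 681.5·(+0.11359)/0.95619 + 315.2 = 396.1601, v = 721.4·(-0.07042)/0.95619 + 256.2 = 203.0706
M3: Pc = R·M3+t = (-0.07767, +0.02407, +0.84843); u = 681.5·(-0.07767)/0.84843 + 315.2 = 252.8121, v = 721.4·(+0.02407)/0.84843 + 256.2 = 276.6627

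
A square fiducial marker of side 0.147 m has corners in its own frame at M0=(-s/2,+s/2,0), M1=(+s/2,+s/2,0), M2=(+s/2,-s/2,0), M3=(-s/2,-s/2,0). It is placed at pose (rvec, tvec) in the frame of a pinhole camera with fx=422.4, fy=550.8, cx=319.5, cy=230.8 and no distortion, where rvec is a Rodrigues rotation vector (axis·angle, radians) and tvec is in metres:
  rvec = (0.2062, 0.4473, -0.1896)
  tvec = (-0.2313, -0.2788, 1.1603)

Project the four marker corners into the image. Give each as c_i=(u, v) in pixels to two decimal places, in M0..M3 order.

c0=(221.41, 140.20) c1=(263.99, 125.32) c2=(250.29, 53.40) c3=(207.64, 72.55)

Intrinsics K: fx=422.4, fy=550.8, cx=319.5, cy=230.8
Marker side s = 0.147 m; corners in marker frame (Z=0):
  M0 = (-0.0735, +0.0735, 0)
  M1 = (+0.0735, +0.0735, 0)
  M2 = (+0.0735, -0.0735, 0)
  M3 = (-0.0735, -0.0735, 0)
rvec = (0.2062, 0.4473, -0.1896), |rvec| = θ = 0.52777 rad = 30.239°
Rodrigues: sinθ=0.50361, 1−cosθ=0.13607; R = I + sinθ·[k]× + (1−cosθ)·[k]×²:
    [+0.88470 +0.22598 +0.40772]
    [-0.13586 +0.96167 -0.23819]
    [-0.44592 +0.15533 +0.88149]
t = (-0.2313, -0.2788, 1.1603) m
M0: Pc = R·M0+t = (-0.27972, -0.19813, +1.20449); u = 422.4·(-0.27972)/1.20449 + 319.5 = 221.4070, v = 550.8·(-0.19813)/1.20449 + 230.8 = 140.1969
M1: Pc = R·M1+t = (-0.14967, -0.21810, +1.13894); u = 422.4·(-0.14967)/1.13894 + 319.5 = 263.9936, v = 550.8·(-0.21810)/1.13894 + 230.8 = 125.3237
M2: Pc = R·M2+t = (-0.18288, -0.35947, +1.11611); u = 422.4·(-0.18288)/1.11611 + 319.5 = 250.2862, v = 550.8·(-0.35947)/1.11611 + 230.8 = 53.4020
M3: Pc = R·M3+t = (-0.31293, -0.33950, +1.18166); u = 422.4·(-0.31293)/1.18166 + 319.5 = 207.6372, v = 550.8·(-0.33950)/1.18166 + 230.8 = 72.5522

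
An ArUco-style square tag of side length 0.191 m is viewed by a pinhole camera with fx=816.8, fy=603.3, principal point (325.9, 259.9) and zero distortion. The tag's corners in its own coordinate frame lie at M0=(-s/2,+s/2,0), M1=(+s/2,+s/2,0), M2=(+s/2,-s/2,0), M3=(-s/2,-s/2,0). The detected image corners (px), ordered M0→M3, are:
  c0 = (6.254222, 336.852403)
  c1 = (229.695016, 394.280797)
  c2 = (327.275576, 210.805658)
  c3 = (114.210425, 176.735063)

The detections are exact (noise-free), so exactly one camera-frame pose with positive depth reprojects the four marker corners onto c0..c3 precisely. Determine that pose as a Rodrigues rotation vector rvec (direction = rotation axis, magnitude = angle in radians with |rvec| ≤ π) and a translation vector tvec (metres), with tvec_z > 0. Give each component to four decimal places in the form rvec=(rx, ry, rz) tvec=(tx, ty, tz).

Intrinsics K: fx=816.8, fy=603.3, cx=325.9, cy=259.9
Marker side s = 0.191 m; corners in marker frame (Z=0):
  M0 = (-0.0955, +0.0955, 0)
  M1 = (+0.0955, +0.0955, 0)
  M2 = (+0.0955, -0.0955, 0)
  M3 = (-0.0955, -0.0955, 0)
Detected image corners:
  c0 = (6.254222, 336.852403) px
  c1 = (229.695016, 394.280797) px
  c2 = (327.275576, 210.805658) px
  c3 = (114.210425, 176.735063) px
Planar DLT: solve 8×8 A·h = b for H (H[2,2]=1):
  H  [+1044.18967 -627.44013 +165.92750]
  H  [+76.06839 +750.95811 +274.15783]
  H  [-0.57363 -0.51900 +1.00000]
B = K⁻¹H; ‖b₁‖=1.655354, ‖b₂‖=1.655354; λ = 2/(‖b₁‖+‖b₂‖) = 0.604101, sign → tz>0 ⇒ λ=+0.604101
r₁ = λ·B[:,0] = (+0.91054,+0.22545,-0.34653); r₂ = λ·B[:,1] = (-0.33895,+0.88702,-0.31353)
r₃ = r₁×r₂ = (+0.23669,+0.40294,+0.88409); SVD([r₁ r₂ r₃]) → R = UVᵀ:
  R  [+0.91054 -0.33895 +0.23669]
  R  [+0.22545 +0.88702 +0.40294]
  R  [-0.34653 -0.31353 +0.88409]
t = (-0.11831, +0.01428, +0.60410) m
tr R = 2.681654; θ = arccos((tr R − 1)/2) = 0.571987 rad = 32.772°
axis k = ((R−Rᵀ)₃₂, (R−Rᵀ)₁₃, (R−Rᵀ)₂₁) / (2 sinθ) = (-0.661801, +0.538724, +0.521341)
rvec = θ·k = (-0.378542, +0.308143, +0.298200)

rvec=(-0.3785, 0.3081, 0.2982) tvec=(-0.1183, 0.0143, 0.6041)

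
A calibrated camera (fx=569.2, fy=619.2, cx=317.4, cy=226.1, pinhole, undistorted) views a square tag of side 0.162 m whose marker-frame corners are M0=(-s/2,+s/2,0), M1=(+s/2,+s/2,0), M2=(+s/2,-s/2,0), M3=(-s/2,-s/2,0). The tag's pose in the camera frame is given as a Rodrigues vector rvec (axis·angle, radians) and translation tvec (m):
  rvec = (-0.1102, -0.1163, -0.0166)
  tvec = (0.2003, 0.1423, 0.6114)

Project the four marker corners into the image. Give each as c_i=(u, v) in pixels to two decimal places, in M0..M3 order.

c0=(434.20, 459.55) c1=(580.22, 450.67) c2=(569.51, 286.07) c3=(427.37, 289.59)

Intrinsics K: fx=569.2, fy=619.2, cx=317.4, cy=226.1
Marker side s = 0.162 m; corners in marker frame (Z=0):
  M0 = (-0.0810, +0.0810, 0)
  M1 = (+0.0810, +0.0810, 0)
  M2 = (+0.0810, -0.0810, 0)
  M3 = (-0.0810, -0.0810, 0)
rvec = (-0.1102, -0.1163, -0.0166), |rvec| = θ = 0.16108 rad = 9.229°
Rodrigues: sinθ=0.16038, 1−cosθ=0.01294; R = I + sinθ·[k]× + (1−cosθ)·[k]×²:
    [+0.99311 +0.02292 -0.11489]
    [-0.01013 +0.99380 +0.11069]
    [+0.11671 -0.10876 +0.98719]
t = (0.2003, 0.1423, 0.6114) m
M0: Pc = R·M0+t = (+0.12171, +0.22362, +0.59314); u = 569.2·(+0.12171)/0.59314 + 317.4 = 434.2025, v = 619.2·(+0.22362)/0.59314 + 226.1 = 459.5450
M1: Pc = R·M1+t = (+0.28260, +0.22198, +0.61204); u = 569.2·(+0.28260)/0.61204 + 317.4 = 580.2167, v = 619.2·(+0.22198)/0.61204 + 226.1 = 450.6726
M2: Pc = R·M2+t = (+0.27889, +0.06098, +0.62966); u = 569.2·(+0.27889)/0.62966 + 317.4 = 569.5056, v = 619.2·(+0.06098)/0.62966 + 226.1 = 286.0677
M3: Pc = R·M3+t = (+0.11800, +0.06262, +0.61076); u = 569.2·(+0.11800)/0.61076 + 317.4 = 427.3722, v = 619.2·(+0.06262)/0.61076 + 226.1 = 289.5885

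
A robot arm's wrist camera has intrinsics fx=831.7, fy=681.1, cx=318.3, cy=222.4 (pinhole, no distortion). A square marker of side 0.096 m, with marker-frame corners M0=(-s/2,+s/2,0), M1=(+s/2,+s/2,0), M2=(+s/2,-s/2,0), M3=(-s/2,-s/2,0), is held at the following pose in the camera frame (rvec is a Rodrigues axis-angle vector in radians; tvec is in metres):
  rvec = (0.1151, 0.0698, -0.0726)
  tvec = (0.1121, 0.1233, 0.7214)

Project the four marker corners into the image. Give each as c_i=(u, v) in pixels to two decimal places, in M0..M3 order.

c0=(395.75, 384.80) c1=(506.34, 380.21) c2=(500.63, 291.67) c3=(388.44, 297.20)

Intrinsics K: fx=831.7, fy=681.1, cx=318.3, cy=222.4
Marker side s = 0.096 m; corners in marker frame (Z=0):
  M0 = (-0.0480, +0.0480, 0)
  M1 = (+0.0480, +0.0480, 0)
  M2 = (+0.0480, -0.0480, 0)
  M3 = (-0.0480, -0.0480, 0)
rvec = (0.1151, 0.0698, -0.0726), |rvec| = θ = 0.15294 rad = 8.763°
Rodrigues: sinθ=0.15235, 1−cosθ=0.01167; R = I + sinθ·[k]× + (1−cosθ)·[k]×²:
    [+0.99494 +0.07633 +0.06536]
    [-0.06831 +0.99076 -0.11718]
    [-0.07370 +0.11212 +0.99096]
t = (0.1121, 0.1233, 0.7214) m
M0: Pc = R·M0+t = (+0.06801, +0.17414, +0.73032); u = 831.7·(+0.06801)/0.73032 + 318.3 = 395.7471, v = 681.1·(+0.17414)/0.73032 + 222.4 = 384.7995
M1: Pc = R·M1+t = (+0.16352, +0.16758, +0.72324); u = 831.7·(+0.16352)/0.72324 + 318.3 = 506.3418, v = 681.1·(+0.16758)/0.72324 + 222.4 = 380.2127
M2: Pc = R·M2+t = (+0.15619, +0.07246, +0.71248); u = 831.7·(+0.15619)/0.71248 + 318.3 = 500.6292, v = 681.1·(+0.07246)/0.71248 + 222.4 = 291.6731
M3: Pc = R·M3+t = (+0.06068, +0.07902, +0.71956); u = 831.7·(+0.06068)/0.71956 + 318.3 = 388.4363, v = 681.1·(+0.07902)/0.71956 + 222.4 = 297.1991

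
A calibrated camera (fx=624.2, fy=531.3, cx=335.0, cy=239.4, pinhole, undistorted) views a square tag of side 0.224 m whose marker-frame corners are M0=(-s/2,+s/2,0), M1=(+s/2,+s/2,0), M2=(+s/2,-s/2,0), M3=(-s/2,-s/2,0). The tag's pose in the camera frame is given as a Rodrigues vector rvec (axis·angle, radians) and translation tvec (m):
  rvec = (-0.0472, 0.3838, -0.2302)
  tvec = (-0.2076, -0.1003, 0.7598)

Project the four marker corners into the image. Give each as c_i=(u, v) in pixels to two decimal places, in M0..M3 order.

Intrinsics K: fx=624.2, fy=531.3, cx=335.0, cy=239.4
Marker side s = 0.224 m; corners in marker frame (Z=0):
  M0 = (-0.1120, +0.1120, 0)
  M1 = (+0.1120, +0.1120, 0)
  M2 = (+0.1120, -0.1120, 0)
  M3 = (-0.1120, -0.1120, 0)
rvec = (-0.0472, 0.3838, -0.2302), |rvec| = θ = 0.45002 rad = 25.785°
Rodrigues: sinθ=0.43499, 1−cosθ=0.09956; R = I + sinθ·[k]× + (1−cosθ)·[k]×²:
    [+0.90153 +0.21360 +0.37632]
    [-0.23141 +0.97285 +0.00219]
    [-0.36563 -0.08906 +0.92649]
t = (-0.2076, -0.1003, 0.7598) m
M0: Pc = R·M0+t = (-0.28465, +0.03458, +0.79078); u = 624.2·(-0.28465)/0.79078 + 335.0 = 110.3129, v = 531.3·(+0.03458)/0.79078 + 239.4 = 262.6319
M1: Pc = R·M1+t = (-0.08271, -0.01726, +0.70887); u = 624.2·(-0.08271)/0.70887 + 335.0 = 262.1740, v = 531.3·(-0.01726)/0.70887 + 239.4 = 226.4645
M2: Pc = R·M2+t = (-0.13055, -0.23518, +0.72882); u = 624.2·(-0.13055)/0.72882 + 335.0 = 223.1889, v = 531.3·(-0.23518)/0.72882 + 239.4 = 67.9593
M3: Pc = R·M3+t = (-0.33249, -0.18334, +0.81073); u = 624.2·(-0.33249)/0.81073 + 335.0 = 79.0029, v = 531.3·(-0.18334)/0.81073 + 239.4 = 119.2494

c0=(110.31, 262.63) c1=(262.17, 226.46) c2=(223.19, 67.96) c3=(79.00, 119.25)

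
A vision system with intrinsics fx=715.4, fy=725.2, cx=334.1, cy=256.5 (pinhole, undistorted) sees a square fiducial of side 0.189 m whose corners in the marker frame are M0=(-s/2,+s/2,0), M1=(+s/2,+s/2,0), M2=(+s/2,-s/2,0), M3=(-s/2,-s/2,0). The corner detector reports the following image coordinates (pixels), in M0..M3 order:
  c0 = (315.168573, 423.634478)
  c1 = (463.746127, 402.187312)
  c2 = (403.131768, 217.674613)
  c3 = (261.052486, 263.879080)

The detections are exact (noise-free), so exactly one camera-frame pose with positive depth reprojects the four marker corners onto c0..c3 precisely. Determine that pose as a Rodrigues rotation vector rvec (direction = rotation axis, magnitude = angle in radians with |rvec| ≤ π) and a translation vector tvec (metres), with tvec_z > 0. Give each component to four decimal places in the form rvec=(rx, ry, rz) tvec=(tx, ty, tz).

rvec=(0.1409, 0.5882, -0.3029) tvec=(0.0229, 0.0749, 0.7539)

Intrinsics K: fx=715.4, fy=725.2, cx=334.1, cy=256.5
Marker side s = 0.189 m; corners in marker frame (Z=0):
  M0 = (-0.0945, +0.0945, 0)
  M1 = (+0.0945, +0.0945, 0)
  M2 = (+0.0945, -0.0945, 0)
  M3 = (-0.0945, -0.0945, 0)
Detected image corners:
  c0 = (315.168573, 423.634478) px
  c1 = (463.746127, 402.187312) px
  c2 = (403.131768, 217.674613) px
  c3 = (261.052486, 263.879080) px
Planar DLT: solve 8×8 A·h = b for H (H[2,2]=1):
  H  [+498.68367 +323.66193 +355.78961]
  H  [-423.52604 +925.47493 +328.52306]
  H  [-0.74935 +0.05920 +1.00000]
B = K⁻¹H; ‖b₁‖=1.326471, ‖b₂‖=1.326471; λ = 2/(‖b₁‖+‖b₂‖) = 0.753880, sign → tz>0 ⇒ λ=+0.753880
r₁ = λ·B[:,0] = (+0.78933,-0.24047,-0.56492); r₂ = λ·B[:,1] = (+0.32023,+0.94629,+0.04463)
r₃ = r₁×r₂ = (+0.52384,-0.21613,+0.82394); SVD([r₁ r₂ r₃]) → R = UVᵀ:
  R  [+0.78933 +0.32023 +0.52384]
  R  [-0.24047 +0.94629 -0.21613]
  R  [-0.56492 +0.04463 +0.82394]
t = (+0.02286, +0.07487, +0.75388) m
tr R = 2.559558; θ = arccos((tr R − 1)/2) = 0.676484 rad = 38.760°
axis k = ((R−Rᵀ)₃₂, (R−Rᵀ)₁₃, (R−Rᵀ)₂₁) / (2 sinθ) = (+0.208261, +0.869542, -0.447799)
rvec = θ·k = (+0.140885, +0.588231, -0.302929)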